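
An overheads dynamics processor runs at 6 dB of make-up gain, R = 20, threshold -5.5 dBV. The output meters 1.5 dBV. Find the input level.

14.5 dBV

Before make-up, the level was 1.5 − 6 = -4.5 dBV.
Post-compression overshoot = -4.5 − (-5.5) = 1 dB.
Undo the ratio: input overshoot = 1 × 20 = 20 dB, giving input = 14.5 dBV.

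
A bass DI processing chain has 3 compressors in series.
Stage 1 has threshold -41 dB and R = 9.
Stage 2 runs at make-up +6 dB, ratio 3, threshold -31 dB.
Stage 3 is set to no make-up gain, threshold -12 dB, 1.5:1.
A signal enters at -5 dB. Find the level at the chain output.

-31 dB

Stage 1: -5 dB is 36 dB over -41 dB; at 9:1 that becomes 4 dB over, giving -37 dB.
Stage 2: -37 dB is at or below the -31 dB threshold — no compression; make-up brings it to -31 dB.
Stage 3: -31 dB ≤ -12 dB, so stage 3 doesn't engage; output -31 dB.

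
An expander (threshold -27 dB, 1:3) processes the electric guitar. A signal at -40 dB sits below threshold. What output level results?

-66 dB

Below threshold, a 1:3 expander applies gain = (3−1)×(T − x) of attenuation.
(3−1) × 13 = 26 dB, so output = -40 − 26 = -66 dB.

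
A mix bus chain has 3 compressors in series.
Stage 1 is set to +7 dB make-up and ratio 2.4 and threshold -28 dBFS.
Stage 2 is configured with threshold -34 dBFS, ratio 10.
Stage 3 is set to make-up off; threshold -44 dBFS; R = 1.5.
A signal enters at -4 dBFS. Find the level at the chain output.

Stage 1: 24 dB above -28 dBFS, reduced 2.4:1 to 10 dB above → -18 dBFS; +7 dB make-up → -11 dBFS.
Stage 2: -11 dBFS is 23 dB over -34 dBFS; at 10:1 that becomes 2.3 dB over, giving -31.7 dBFS.
Stage 3: overshoot 12.3 dB → 12.3/1.5 = 8.2 dB → -35.8 dBFS.

-35.8 dBFS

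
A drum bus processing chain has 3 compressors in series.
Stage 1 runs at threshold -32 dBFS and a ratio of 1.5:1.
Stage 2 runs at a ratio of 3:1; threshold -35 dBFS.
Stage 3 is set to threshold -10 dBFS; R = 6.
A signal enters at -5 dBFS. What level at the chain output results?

-28 dBFS

Stage 1: -5 dBFS is 27 dB over -32 dBFS; at 1.5:1 that becomes 18 dB over, giving -14 dBFS.
Stage 2: overshoot 21 dB → 21/3 = 7 dB → -28 dBFS.
Stage 3: -28 dBFS ≤ -10 dBFS, so stage 3 doesn't engage; output -28 dBFS.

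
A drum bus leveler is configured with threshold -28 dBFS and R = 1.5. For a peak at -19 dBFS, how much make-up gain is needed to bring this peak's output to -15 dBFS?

7 dB

The peak compresses to -28 + 9/1.5 = -22 dBFS.
To reach -15 dBFS requires -15 − (-22) = 7 dB of make-up.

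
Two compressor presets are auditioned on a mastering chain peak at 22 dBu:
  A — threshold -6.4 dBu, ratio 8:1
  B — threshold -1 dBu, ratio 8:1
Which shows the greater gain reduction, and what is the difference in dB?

A, by 4.725 dB

A: 28.4 dB over, compressed to 3.55 dB over, so 24.85 dB of GR.
B: 23 dB over, compressed to 2.875 dB over, so 20.125 dB of GR.
A applies 4.725 dB more gain reduction.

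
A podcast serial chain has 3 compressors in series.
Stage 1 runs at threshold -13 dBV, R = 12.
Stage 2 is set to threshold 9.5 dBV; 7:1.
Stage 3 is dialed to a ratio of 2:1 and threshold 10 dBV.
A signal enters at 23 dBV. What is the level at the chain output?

Stage 1: 23 dBV is 36 dB over -13 dBV; at 12:1 that becomes 3 dB over, giving -10 dBV.
Stage 2: below threshold (-10 ≤ 9.5); passes unchanged; output -10 dBV.
Stage 3: below threshold (-10 ≤ 10); passes unchanged; output -10 dBV.

-10 dBV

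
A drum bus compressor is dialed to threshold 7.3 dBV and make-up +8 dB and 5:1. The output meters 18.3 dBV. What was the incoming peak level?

Stripping the +8 dB make-up gives 10.3 dBV at the gain stage.
Post-compression overshoot = 10.3 − 7.3 = 3 dB.
Undo the ratio: input overshoot = 3 × 5 = 15 dB, giving input = 22.3 dBV.

22.3 dBV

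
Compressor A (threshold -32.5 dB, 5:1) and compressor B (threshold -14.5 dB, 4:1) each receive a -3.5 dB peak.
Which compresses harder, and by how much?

A: overshoot 29 dB → output overshoot 5.8 dB → GR 23.2 dB.
B: overshoot 11 dB → output overshoot 2.75 dB → GR 8.25 dB.
A applies 14.95 dB more gain reduction.

A, by 14.95 dB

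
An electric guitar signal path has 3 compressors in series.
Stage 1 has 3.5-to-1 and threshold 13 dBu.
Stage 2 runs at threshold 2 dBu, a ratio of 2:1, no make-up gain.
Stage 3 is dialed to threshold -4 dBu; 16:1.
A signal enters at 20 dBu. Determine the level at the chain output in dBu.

-3.21875 dBu

Stage 1: 7 dB above 13 dBu, reduced 3.5:1 to 2 dB above → 15 dBu.
Stage 2: overshoot 13 dB → 13/2 = 6.5 dB → 8.5 dBu.
Stage 3: 12.5 dB above -4 dBu, reduced 16:1 to 0.78125 dB above → -3.21875 dBu.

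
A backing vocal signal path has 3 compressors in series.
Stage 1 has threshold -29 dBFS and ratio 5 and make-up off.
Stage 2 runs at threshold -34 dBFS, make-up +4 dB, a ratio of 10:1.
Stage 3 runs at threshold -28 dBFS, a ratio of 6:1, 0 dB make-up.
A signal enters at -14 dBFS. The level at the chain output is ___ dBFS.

Stage 1: 15 dB above -29 dBFS, reduced 5:1 to 3 dB above → -26 dBFS.
Stage 2: overshoot 8 dB → 8/10 = 0.8 dB → -33.2 dBFS; +4 dB make-up → -29.2 dBFS.
Stage 3: below threshold (-29.2 ≤ -28); passes unchanged; output -29.2 dBFS.

-29.2 dBFS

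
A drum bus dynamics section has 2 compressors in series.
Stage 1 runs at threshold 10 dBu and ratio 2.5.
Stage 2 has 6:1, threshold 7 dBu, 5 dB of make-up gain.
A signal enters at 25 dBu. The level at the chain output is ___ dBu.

Stage 1: 15 dB above 10 dBu, reduced 2.5:1 to 6 dB above → 16 dBu.
Stage 2: 16 dBu is 9 dB over 7 dBu; at 6:1 that becomes 1.5 dB over, giving 8.5 dBu; +5 dB make-up → 13.5 dBu.

13.5 dBu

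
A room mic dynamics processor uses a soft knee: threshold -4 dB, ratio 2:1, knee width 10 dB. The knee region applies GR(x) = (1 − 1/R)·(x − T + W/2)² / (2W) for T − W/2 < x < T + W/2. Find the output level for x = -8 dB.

-8.025 dB

x − T + W/2 = -8 − (-4) + 5 = 1.
GR = (1 − 1/2) × 1² / 20 = 0.5 × 1 / 20 = 0.025 dB.
Output = -8 − 0.025 = -8.025 dB.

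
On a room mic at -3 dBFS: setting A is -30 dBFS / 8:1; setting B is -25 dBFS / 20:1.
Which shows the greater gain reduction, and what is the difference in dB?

A: GR = 27 − 27/8 = 23.625 dB.
B: GR = 22 − 22/20 = 20.9 dB.
Difference: 2.725 dB in favour of A.

A, by 2.725 dB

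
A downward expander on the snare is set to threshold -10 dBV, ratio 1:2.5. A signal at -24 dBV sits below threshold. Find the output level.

-45 dBV

Undershoot = (-10) − (-24) = 14 dB.
At 1:2.5, that expands to 35 dB under threshold.
Output = -10 − 35 = -45 dBV.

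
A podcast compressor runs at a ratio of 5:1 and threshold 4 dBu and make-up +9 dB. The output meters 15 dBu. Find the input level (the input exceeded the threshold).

14 dBu

Before make-up, the level was 15 − 9 = 6 dBu.
The compressed level sits 6 − 4 = 2 dB over threshold.
Input overshoot = R × output overshoot = 10 dB → input = 4 + 10 = 14 dBu.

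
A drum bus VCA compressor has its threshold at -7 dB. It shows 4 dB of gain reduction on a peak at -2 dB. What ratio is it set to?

Input overshoot = -2 − (-7) = 5 dB.
Output overshoot = 5 − 4 = 1 dB.
Ratio = input overshoot / output overshoot = 5 / 1 = 5.

5:1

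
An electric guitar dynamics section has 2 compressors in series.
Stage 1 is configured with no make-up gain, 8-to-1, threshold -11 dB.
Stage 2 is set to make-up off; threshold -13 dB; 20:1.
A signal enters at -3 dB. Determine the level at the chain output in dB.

-12.85 dB

Stage 1: 8 dB above -11 dB, reduced 8:1 to 1 dB above → -10 dB.
Stage 2: -10 dB is 3 dB over -13 dB; at 20:1 that becomes 0.15 dB over, giving -12.85 dB.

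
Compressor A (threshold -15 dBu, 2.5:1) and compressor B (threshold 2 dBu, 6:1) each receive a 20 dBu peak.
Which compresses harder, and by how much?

A: GR = 35 − 35/2.5 = 21 dB.
B: GR = 18 − 18/6 = 15 dB.
Difference: 6 dB in favour of A.

A, by 6 dB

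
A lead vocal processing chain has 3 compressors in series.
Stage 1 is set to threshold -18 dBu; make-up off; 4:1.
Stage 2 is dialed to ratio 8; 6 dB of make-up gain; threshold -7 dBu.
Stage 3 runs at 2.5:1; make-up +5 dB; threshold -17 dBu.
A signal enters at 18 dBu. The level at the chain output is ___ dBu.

Stage 1: 18 dBu is 36 dB over -18 dBu; at 4:1 that becomes 9 dB over, giving -9 dBu.
Stage 2: below threshold (-9 ≤ -7); passes unchanged; make-up brings it to -3 dBu.
Stage 3: 14 dB above -17 dBu, reduced 2.5:1 to 5.6 dB above → -11.4 dBu; +5 dB make-up → -6.4 dBu.

-6.4 dBu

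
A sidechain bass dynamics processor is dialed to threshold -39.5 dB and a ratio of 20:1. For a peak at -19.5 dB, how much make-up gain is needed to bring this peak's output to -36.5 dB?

2 dB

Without make-up, output = threshold + overshoot/20 = -39.5 + 1 = -38.5 dB.
Gap to target: 2 dB.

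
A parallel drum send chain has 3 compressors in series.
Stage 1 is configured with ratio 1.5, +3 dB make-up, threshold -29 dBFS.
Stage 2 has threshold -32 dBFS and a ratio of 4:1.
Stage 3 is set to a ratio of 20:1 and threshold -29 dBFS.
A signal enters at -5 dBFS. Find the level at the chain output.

Stage 1: overshoot 24 dB → 24/1.5 = 16 dB → -13 dBFS; +3 dB make-up → -10 dBFS.
Stage 2: 22 dB above -32 dBFS, reduced 4:1 to 5.5 dB above → -26.5 dBFS.
Stage 3: -26.5 dBFS is 2.5 dB over -29 dBFS; at 20:1 that becomes 0.125 dB over, giving -28.875 dBFS.

-28.875 dBFS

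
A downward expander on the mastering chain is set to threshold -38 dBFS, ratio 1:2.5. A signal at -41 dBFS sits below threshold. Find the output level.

The input is 3 dB below the -38 dBFS threshold.
A 1:2.5 expander multiplies undershoot by 2.5: 3 × 2.5 = 7.5 dB below threshold.
Output = -38 − 7.5 = -45.5 dBFS.

-45.5 dBFS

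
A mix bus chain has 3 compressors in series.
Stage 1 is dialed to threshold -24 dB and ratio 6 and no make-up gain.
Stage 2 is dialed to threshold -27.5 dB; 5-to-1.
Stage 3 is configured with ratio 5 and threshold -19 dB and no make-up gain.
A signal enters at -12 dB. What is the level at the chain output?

Stage 1: 12 dB above -24 dB, reduced 6:1 to 2 dB above → -22 dB.
Stage 2: 5.5 dB above -27.5 dB, reduced 5:1 to 1.1 dB above → -26.4 dB.
Stage 3: -26.4 dB is at or below the -19 dB threshold — no compression; output -26.4 dB.

-26.4 dB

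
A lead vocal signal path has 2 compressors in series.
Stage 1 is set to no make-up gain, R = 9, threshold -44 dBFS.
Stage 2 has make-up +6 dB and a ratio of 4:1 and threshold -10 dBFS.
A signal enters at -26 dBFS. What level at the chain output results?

-36 dBFS

Stage 1: overshoot 18 dB → 18/9 = 2 dB → -42 dBFS.
Stage 2: -42 dBFS ≤ -10 dBFS, so stage 2 doesn't engage; make-up brings it to -36 dBFS.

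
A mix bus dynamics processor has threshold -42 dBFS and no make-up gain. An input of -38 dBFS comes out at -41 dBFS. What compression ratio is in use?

Input overshoot = -38 − (-42) = 4 dB; output overshoot = -41 − (-42) = 1 dB.
Ratio = 4 / 1 = 4.

4:1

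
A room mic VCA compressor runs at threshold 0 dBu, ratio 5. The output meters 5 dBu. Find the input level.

The compressed level sits 5 − 0 = 5 dB over threshold.
Before 5:1 compression the overshoot was 5 × 5 = 25 dB, so input = 0 + 25 = 25 dBu.

25 dBu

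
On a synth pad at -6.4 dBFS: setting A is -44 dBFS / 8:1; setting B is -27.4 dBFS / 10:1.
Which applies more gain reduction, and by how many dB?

A, by 14 dB

A: overshoot 37.6 dB → output overshoot 4.7 dB → GR 32.9 dB.
B: overshoot 21 dB → output overshoot 2.1 dB → GR 18.9 dB.
A applies 14 dB more gain reduction.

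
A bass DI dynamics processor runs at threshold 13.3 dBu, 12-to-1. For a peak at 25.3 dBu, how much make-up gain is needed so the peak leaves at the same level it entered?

11 dB

Without make-up, output = threshold + overshoot/12 = 13.3 + 1 = 14.3 dBu.
Gap to target: 11 dB.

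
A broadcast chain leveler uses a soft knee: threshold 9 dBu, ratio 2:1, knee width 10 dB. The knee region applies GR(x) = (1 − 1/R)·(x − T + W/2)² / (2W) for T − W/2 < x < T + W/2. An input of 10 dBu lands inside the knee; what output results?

x − T + W/2 = 10 − 9 + 5 = 6.
GR = (1 − 1/2) × 6² / 20 = 0.5 × 36 / 20 = 0.9 dB.
Output = 10 − 0.9 = 9.1 dBu.

9.1 dBu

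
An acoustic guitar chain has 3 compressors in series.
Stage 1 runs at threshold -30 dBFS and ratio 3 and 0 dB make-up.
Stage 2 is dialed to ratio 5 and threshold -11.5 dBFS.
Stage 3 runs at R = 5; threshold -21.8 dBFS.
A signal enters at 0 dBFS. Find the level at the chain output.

-21.44 dBFS

Stage 1: 30 dB above -30 dBFS, reduced 3:1 to 10 dB above → -20 dBFS.
Stage 2: below threshold (-20 ≤ -11.5); passes unchanged; output -20 dBFS.
Stage 3: overshoot 1.8 dB → 1.8/5 = 0.36 dB → -21.44 dBFS.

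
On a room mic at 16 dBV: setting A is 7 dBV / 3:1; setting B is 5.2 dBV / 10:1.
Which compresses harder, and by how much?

A: overshoot 9 dB → output overshoot 3 dB → GR 6 dB.
B: overshoot 10.8 dB → output overshoot 1.08 dB → GR 9.72 dB.
Difference: 3.72 dB in favour of B.

B, by 3.72 dB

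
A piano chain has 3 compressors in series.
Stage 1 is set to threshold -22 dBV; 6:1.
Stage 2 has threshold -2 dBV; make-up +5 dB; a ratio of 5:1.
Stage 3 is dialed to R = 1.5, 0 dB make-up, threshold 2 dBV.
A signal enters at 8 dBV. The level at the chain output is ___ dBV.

-12 dBV

Stage 1: overshoot 30 dB → 30/6 = 5 dB → -17 dBV.
Stage 2: below threshold (-17 ≤ -2); passes unchanged; make-up brings it to -12 dBV.
Stage 3: -12 dBV ≤ 2 dBV, so stage 3 doesn't engage; output -12 dBV.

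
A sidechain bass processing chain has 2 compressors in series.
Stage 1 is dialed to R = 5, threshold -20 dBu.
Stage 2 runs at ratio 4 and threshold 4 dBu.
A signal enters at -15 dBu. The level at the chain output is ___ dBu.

Stage 1: overshoot 5 dB → 5/5 = 1 dB → -19 dBu.
Stage 2: -19 dBu ≤ 4 dBu, so stage 2 doesn't engage; output -19 dBu.

-19 dBu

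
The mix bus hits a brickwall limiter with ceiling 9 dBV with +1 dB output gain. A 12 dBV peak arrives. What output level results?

10 dBV

A brickwall limiter is an ∞:1 compressor: any input above the ceiling is clamped to 9 dBV.
Output gain then adds 1 dB: 9 + 1 = 10 dBV.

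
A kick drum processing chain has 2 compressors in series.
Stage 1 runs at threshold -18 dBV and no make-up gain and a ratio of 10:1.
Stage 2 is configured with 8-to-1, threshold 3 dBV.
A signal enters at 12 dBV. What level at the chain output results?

Stage 1: 30 dB above -18 dBV, reduced 10:1 to 3 dB above → -15 dBV.
Stage 2: -15 dBV is at or below the 3 dBV threshold — no compression; output -15 dBV.

-15 dBV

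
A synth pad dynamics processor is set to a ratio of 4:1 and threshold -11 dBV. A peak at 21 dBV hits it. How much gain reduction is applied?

21 dBV exceeds the threshold by 32 dB.
After 4:1 compression the overshoot becomes 32/4 = 8 dB.
So the signal is attenuated by 32 − 8 = 24 dB.

24 dB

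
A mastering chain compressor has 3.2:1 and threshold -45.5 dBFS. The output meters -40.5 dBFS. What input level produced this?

-29.5 dBFS

Post-compression overshoot = -40.5 − (-45.5) = 5 dB.
Undo the ratio: input overshoot = 5 × 3.2 = 16 dB, giving input = -29.5 dBFS.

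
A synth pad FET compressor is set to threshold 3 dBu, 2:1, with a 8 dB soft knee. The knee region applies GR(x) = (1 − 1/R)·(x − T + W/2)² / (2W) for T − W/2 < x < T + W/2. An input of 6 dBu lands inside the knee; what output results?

x − T + W/2 = 6 − 3 + 4 = 7.
GR = (1 − 1/2) × 7² / 16 = 0.5 × 49 / 16 = 1.53125 dB.
Output = 6 − 1.53125 = 4.46875 dBu.

4.46875 dBu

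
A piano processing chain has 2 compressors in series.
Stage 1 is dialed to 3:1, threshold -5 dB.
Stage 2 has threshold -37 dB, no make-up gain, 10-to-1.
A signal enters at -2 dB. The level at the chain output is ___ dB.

-33.7 dB

Stage 1: overshoot 3 dB → 3/3 = 1 dB → -4 dB.
Stage 2: overshoot 33 dB → 33/10 = 3.3 dB → -33.7 dB.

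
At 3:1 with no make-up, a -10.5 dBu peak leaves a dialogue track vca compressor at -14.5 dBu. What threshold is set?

Input is 6 dB above T (since output overshoot × R = input overshoot: (-14.5 − T)·3 = -10.5 − T gives T = -16.5 dBu).
Check: -16.5 + (-10.5 − (-16.5))/3 = -16.5 + 2 = -14.5 dBu. ✓

-16.5 dBu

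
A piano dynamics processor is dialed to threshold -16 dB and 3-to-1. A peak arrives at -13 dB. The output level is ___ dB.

-13 dB sits 3 dB over threshold.
The 3 dB excess becomes 1 dB after 3:1 reduction.
So the level is -16 + 1 = -15 dB.

-15 dB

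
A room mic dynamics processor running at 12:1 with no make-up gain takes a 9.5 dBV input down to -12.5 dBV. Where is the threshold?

Let T be the threshold. Output overshoot = (input overshoot)/R, so -12.5 − T = (9.5 − T)/12.
12·(-12.5 − T) = 9.5 − T → 11·T = -150 − 9.5 = -159.5.
T = -159.5/11 = -14.5 dBV.

-14.5 dBV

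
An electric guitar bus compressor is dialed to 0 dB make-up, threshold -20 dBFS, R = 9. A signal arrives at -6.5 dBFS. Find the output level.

Overshoot: -6.5 − (-20) = 13.5 dB.
The 13.5 dB excess becomes 1.5 dB after 9:1 reduction.
That puts the output at -18.5 dBFS.

-18.5 dBFS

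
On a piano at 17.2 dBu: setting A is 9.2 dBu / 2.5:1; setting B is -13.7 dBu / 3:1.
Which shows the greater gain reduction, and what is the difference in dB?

A: overshoot 8 dB → output overshoot 3.2 dB → GR 4.8 dB.
B: overshoot 30.9 dB → output overshoot 10.3 dB → GR 20.6 dB.
B applies 15.8 dB more gain reduction.

B, by 15.8 dB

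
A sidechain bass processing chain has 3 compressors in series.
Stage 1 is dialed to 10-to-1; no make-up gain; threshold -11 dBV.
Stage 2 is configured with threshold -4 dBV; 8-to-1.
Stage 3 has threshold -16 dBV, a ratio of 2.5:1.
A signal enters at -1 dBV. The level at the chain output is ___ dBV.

Stage 1: -1 dBV is 10 dB over -11 dBV; at 10:1 that becomes 1 dB over, giving -10 dBV.
Stage 2: -10 dBV is at or below the -4 dBV threshold — no compression; output -10 dBV.
Stage 3: 6 dB above -16 dBV, reduced 2.5:1 to 2.4 dB above → -13.6 dBV.

-13.6 dBV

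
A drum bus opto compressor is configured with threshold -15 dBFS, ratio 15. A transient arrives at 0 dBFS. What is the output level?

-14 dBFS

Overshoot: 0 − (-15) = 15 dB.
15:1 compression reduces that to 15/15 = 1 dB over.
So the level is -15 + 1 = -14 dBFS.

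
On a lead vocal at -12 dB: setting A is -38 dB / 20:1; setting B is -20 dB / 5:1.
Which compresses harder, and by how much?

A: GR = 26 − 26/20 = 24.7 dB.
B: GR = 8 − 8/5 = 6.4 dB.
A reduces 18.3 dB more.

A, by 18.3 dB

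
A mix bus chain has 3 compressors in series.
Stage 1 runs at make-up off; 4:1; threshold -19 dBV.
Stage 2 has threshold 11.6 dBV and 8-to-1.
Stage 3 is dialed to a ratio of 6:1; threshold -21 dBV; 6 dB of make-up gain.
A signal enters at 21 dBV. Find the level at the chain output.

-13 dBV

Stage 1: 40 dB above -19 dBV, reduced 4:1 to 10 dB above → -9 dBV.
Stage 2: below threshold (-9 ≤ 11.6); passes unchanged; output -9 dBV.
Stage 3: -9 dBV is 12 dB over -21 dBV; at 6:1 that becomes 2 dB over, giving -19 dBV; +6 dB make-up → -13 dBV.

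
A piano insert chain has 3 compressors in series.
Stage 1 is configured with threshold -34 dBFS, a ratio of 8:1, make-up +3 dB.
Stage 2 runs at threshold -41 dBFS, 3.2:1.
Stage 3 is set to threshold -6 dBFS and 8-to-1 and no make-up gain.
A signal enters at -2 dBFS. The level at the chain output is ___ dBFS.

-36.625 dBFS

Stage 1: 32 dB above -34 dBFS, reduced 8:1 to 4 dB above → -30 dBFS; +3 dB make-up → -27 dBFS.
Stage 2: 14 dB above -41 dBFS, reduced 3.2:1 to 4.375 dB above → -36.625 dBFS.
Stage 3: -36.625 dBFS ≤ -6 dBFS, so stage 3 doesn't engage; output -36.625 dBFS.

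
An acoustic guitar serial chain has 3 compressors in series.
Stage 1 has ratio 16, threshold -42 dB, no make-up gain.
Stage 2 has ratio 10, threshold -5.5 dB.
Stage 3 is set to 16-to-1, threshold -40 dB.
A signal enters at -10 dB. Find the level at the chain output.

-40 dB

Stage 1: -10 dB is 32 dB over -42 dB; at 16:1 that becomes 2 dB over, giving -40 dB.
Stage 2: -40 dB ≤ -5.5 dB, so stage 2 doesn't engage; output -40 dB.
Stage 3: below threshold (-40 ≤ -40); passes unchanged; output -40 dB.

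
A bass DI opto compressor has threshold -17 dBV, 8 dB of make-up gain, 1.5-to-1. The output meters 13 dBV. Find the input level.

16 dBV

Stripping the +8 dB make-up gives 5 dBV at the gain stage.
The compressed level sits 5 − (-17) = 22 dB over threshold.
Input overshoot = R × output overshoot = 33 dB → input = -17 + 33 = 16 dBV.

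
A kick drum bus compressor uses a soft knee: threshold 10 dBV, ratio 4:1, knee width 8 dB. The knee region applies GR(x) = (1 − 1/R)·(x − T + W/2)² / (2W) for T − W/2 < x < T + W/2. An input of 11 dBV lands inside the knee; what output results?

x − T + W/2 = 11 − 10 + 4 = 5.
GR = (1 − 1/4) × 5² / 16 = 0.75 × 25 / 16 = 1.171875 dB.
Output = 11 − 1.171875 = 9.828125 dBV.

9.828125 dBV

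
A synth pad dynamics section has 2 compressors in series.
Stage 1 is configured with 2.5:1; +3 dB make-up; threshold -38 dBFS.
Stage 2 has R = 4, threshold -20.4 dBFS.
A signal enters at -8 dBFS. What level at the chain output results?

-23 dBFS

Stage 1: 30 dB above -38 dBFS, reduced 2.5:1 to 12 dB above → -26 dBFS; +3 dB make-up → -23 dBFS.
Stage 2: -23 dBFS is at or below the -20.4 dBFS threshold — no compression; output -23 dBFS.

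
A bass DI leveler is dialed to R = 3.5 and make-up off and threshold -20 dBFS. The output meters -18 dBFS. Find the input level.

-13 dBFS

Post-compression overshoot = -18 − (-20) = 2 dB.
Input overshoot = R × output overshoot = 7 dB → input = -20 + 7 = -13 dBFS.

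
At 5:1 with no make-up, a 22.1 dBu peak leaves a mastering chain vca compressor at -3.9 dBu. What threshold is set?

-10.4 dBu

Let T be the threshold. Output overshoot = (input overshoot)/R, so -3.9 − T = (22.1 − T)/5.
5·(-3.9 − T) = 22.1 − T → 4·T = -19.5 − 22.1 = -41.6.
T = -41.6/4 = -10.4 dBu.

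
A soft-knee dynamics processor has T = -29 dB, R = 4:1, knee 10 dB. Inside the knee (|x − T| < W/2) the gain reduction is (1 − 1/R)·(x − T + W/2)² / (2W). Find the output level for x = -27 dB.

x − T + W/2 = -27 − (-29) + 5 = 7.
GR = (1 − 1/4) × 7² / 20 = 0.75 × 49 / 20 = 1.8375 dB.
Output = -27 − 1.8375 = -28.8375 dB.

-28.8375 dB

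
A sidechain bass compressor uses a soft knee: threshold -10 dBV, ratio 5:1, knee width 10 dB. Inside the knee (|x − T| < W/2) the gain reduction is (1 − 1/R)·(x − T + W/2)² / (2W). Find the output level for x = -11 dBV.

-11.64 dBV

x − T + W/2 = -11 − (-10) + 5 = 4.
GR = (1 − 1/5) × 4² / 20 = 0.8 × 16 / 20 = 0.64 dB.
Output = -11 − 0.64 = -11.64 dBV.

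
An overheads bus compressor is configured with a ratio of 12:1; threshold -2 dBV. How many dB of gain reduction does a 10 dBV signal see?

The signal is 12 dB above threshold.
At 12:1, output sits 12/12 = 1 dB above threshold.
GR = overshoot in − overshoot out = 12 − 1 = 11 dB.

11 dB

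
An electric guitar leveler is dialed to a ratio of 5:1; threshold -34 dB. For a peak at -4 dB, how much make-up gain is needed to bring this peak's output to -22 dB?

Overshoot 30 dB → 30/5 = 6 dB after compression, so the compressed level is -34 + 6 = -28 dB.
Make-up = target − compressed = -22 − (-28) = 6 dB.

6 dB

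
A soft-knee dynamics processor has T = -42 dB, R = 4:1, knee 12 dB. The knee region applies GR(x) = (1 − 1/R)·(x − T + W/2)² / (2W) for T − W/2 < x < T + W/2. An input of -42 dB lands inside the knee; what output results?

-43.125 dB

x − T + W/2 = -42 − (-42) + 6 = 6.
GR = (1 − 1/4) × 6² / 24 = 0.75 × 36 / 24 = 1.125 dB.
Output = -42 − 1.125 = -43.125 dB.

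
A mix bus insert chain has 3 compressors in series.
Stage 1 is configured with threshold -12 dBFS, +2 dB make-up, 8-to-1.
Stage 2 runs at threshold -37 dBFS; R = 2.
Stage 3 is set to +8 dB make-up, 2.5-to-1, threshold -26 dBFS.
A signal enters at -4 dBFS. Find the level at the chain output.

Stage 1: overshoot 8 dB → 8/8 = 1 dB → -11 dBFS; +2 dB make-up → -9 dBFS.
Stage 2: 28 dB above -37 dBFS, reduced 2:1 to 14 dB above → -23 dBFS.
Stage 3: overshoot 3 dB → 3/2.5 = 1.2 dB → -24.8 dBFS; +8 dB make-up → -16.8 dBFS.

-16.8 dBFS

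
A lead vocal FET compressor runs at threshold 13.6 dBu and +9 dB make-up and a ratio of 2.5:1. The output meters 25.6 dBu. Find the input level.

21.1 dBu

Before make-up, the level was 25.6 − 9 = 16.6 dBu.
That's 3 dB above the 13.6 dBu threshold.
Undo the ratio: input overshoot = 3 × 2.5 = 7.5 dB, giving input = 21.1 dBu.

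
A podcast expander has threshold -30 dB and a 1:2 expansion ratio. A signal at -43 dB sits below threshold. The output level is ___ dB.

Undershoot = (-30) − (-43) = 13 dB.
At 1:2, that expands to 26 dB under threshold.
Output = -30 − 26 = -56 dB.

-56 dB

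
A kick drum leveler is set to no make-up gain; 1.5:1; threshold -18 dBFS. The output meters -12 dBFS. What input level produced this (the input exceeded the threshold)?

-9 dBFS

That's 6 dB above the -18 dBFS threshold.
Undo the ratio: input overshoot = 6 × 1.5 = 9 dB, giving input = -9 dBFS.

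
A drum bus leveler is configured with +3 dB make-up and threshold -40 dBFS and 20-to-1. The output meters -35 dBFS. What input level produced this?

Remove make-up: -35 − 3 = -38 dBFS.
That's 2 dB above the -40 dBFS threshold.
Before 20:1 compression the overshoot was 2 × 20 = 40 dB, so input = -40 + 40 = 0 dBFS.

0 dBFS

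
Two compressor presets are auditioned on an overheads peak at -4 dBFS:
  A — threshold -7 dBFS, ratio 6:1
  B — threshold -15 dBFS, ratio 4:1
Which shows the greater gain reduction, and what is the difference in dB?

B, by 5.75 dB

A: 3 dB over, compressed to 0.5 dB over, so 2.5 dB of GR.
B: 11 dB over, compressed to 2.75 dB over, so 8.25 dB of GR.
B reduces 5.75 dB more.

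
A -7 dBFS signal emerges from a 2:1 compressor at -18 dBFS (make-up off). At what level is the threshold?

Gain reduction = -7 − (-18) = 11 dB; output overshoot = GR / (R − 1) = 11 / 1 = 11 dB.
Threshold = output − output overshoot = -18 − 11 = -29 dBFS.

-29 dBFS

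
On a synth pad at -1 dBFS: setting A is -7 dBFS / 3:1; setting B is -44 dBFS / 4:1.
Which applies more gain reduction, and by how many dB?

B, by 28.25 dB

A: 6 dB over, compressed to 2 dB over, so 4 dB of GR.
B: 43 dB over, compressed to 10.75 dB over, so 32.25 dB of GR.
B reduces 28.25 dB more.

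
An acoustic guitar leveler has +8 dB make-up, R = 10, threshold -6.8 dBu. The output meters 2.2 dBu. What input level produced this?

Stripping the +8 dB make-up gives -5.8 dBu at the gain stage.
The compressed level sits -5.8 − (-6.8) = 1 dB over threshold.
Input overshoot = R × output overshoot = 10 dB → input = -6.8 + 10 = 3.2 dBu.

3.2 dBu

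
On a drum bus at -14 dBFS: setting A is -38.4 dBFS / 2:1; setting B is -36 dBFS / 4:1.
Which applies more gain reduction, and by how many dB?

A: 24.4 dB over, compressed to 12.2 dB over, so 12.2 dB of GR.
B: 22 dB over, compressed to 5.5 dB over, so 16.5 dB of GR.
B reduces 4.3 dB more.

B, by 4.3 dB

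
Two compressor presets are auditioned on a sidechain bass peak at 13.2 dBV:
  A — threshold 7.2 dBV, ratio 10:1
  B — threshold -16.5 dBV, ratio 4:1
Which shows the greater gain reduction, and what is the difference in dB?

A: GR = 6 − 6/10 = 5.4 dB.
B: GR = 29.7 − 29.7/4 = 22.275 dB.
Difference: 16.875 dB in favour of B.

B, by 16.875 dB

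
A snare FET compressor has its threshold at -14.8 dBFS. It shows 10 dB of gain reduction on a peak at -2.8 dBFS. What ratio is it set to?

6:1

Input overshoot = -2.8 − (-14.8) = 12 dB.
Output overshoot = 12 − 10 = 2 dB.
Ratio = input overshoot / output overshoot = 12 / 2 = 6.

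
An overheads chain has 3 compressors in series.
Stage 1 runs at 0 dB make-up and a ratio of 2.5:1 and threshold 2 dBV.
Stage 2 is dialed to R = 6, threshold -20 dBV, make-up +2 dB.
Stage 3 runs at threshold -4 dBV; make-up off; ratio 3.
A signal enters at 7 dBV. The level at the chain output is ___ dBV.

-14 dBV

Stage 1: overshoot 5 dB → 5/2.5 = 2 dB → 4 dBV.
Stage 2: 4 dBV is 24 dB over -20 dBV; at 6:1 that becomes 4 dB over, giving -16 dBV; +2 dB make-up → -14 dBV.
Stage 3: -14 dBV is at or below the -4 dBV threshold — no compression; output -14 dBV.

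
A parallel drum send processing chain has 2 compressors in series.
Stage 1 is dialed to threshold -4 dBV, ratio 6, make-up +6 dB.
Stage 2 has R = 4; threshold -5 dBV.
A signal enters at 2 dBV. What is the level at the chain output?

Stage 1: 2 dBV is 6 dB over -4 dBV; at 6:1 that becomes 1 dB over, giving -3 dBV; +6 dB make-up → 3 dBV.
Stage 2: overshoot 8 dB → 8/4 = 2 dB → -3 dBV.

-3 dBV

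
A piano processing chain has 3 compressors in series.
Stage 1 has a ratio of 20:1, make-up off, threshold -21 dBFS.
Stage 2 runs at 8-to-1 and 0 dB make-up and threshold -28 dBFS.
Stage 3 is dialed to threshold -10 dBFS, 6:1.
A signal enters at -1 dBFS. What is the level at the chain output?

-27 dBFS

Stage 1: 20 dB above -21 dBFS, reduced 20:1 to 1 dB above → -20 dBFS.
Stage 2: overshoot 8 dB → 8/8 = 1 dB → -27 dBFS.
Stage 3: -27 dBFS ≤ -10 dBFS, so stage 3 doesn't engage; output -27 dBFS.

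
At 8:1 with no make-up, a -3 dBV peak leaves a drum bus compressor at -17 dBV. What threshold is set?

Input is 16 dB above T (since output overshoot × R = input overshoot: (-17 − T)·8 = -3 − T gives T = -19 dBV).
Check: -19 + (-3 − (-19))/8 = -19 + 2 = -17 dBV. ✓

-19 dBV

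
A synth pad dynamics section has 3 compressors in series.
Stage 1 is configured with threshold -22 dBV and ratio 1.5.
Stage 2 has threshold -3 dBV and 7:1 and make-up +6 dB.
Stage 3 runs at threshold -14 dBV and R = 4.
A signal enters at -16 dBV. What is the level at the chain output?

Stage 1: overshoot 6 dB → 6/1.5 = 4 dB → -18 dBV.
Stage 2: below threshold (-18 ≤ -3); passes unchanged; make-up brings it to -12 dBV.
Stage 3: overshoot 2 dB → 2/4 = 0.5 dB → -13.5 dBV.

-13.5 dBV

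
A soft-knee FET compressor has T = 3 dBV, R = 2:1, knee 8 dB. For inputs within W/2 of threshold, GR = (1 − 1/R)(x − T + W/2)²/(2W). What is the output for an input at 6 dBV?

4.46875 dBV

x − T + W/2 = 6 − 3 + 4 = 7.
GR = (1 − 1/2) × 7² / 16 = 0.5 × 49 / 16 = 1.53125 dB.
Output = 6 − 1.53125 = 4.46875 dBV.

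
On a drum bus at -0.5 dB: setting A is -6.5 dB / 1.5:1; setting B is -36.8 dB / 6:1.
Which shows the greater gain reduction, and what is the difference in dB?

B, by 28.25 dB

A: overshoot 6 dB → output overshoot 4 dB → GR 2 dB.
B: overshoot 36.3 dB → output overshoot 6.05 dB → GR 30.25 dB.
Difference: 28.25 dB in favour of B.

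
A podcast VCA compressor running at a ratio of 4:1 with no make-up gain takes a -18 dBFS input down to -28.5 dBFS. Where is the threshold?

-32 dBFS

Gain reduction = -18 − (-28.5) = 10.5 dB; output overshoot = GR / (R − 1) = 10.5 / 3 = 3.5 dB.
Threshold = output − output overshoot = -28.5 − 3.5 = -32 dBFS.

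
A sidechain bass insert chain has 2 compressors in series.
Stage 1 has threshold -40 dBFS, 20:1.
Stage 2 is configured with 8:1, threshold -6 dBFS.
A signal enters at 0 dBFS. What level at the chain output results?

Stage 1: 40 dB above -40 dBFS, reduced 20:1 to 2 dB above → -38 dBFS.
Stage 2: -38 dBFS ≤ -6 dBFS, so stage 2 doesn't engage; output -38 dBFS.

-38 dBFS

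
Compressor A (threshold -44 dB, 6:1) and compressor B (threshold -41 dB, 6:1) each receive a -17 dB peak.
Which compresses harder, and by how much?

A: overshoot 27 dB → output overshoot 4.5 dB → GR 22.5 dB.
B: overshoot 24 dB → output overshoot 4 dB → GR 20 dB.
A applies 2.5 dB more gain reduction.

A, by 2.5 dB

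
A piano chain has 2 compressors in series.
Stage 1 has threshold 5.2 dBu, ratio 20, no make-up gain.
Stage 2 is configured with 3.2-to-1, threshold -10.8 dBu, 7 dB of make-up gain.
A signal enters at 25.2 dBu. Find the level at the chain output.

Stage 1: 25.2 dBu is 20 dB over 5.2 dBu; at 20:1 that becomes 1 dB over, giving 6.2 dBu.
Stage 2: overshoot 17 dB → 17/3.2 = 5.3125 dB → -5.4875 dBu; +7 dB make-up → 1.5125 dBu.

1.5125 dBu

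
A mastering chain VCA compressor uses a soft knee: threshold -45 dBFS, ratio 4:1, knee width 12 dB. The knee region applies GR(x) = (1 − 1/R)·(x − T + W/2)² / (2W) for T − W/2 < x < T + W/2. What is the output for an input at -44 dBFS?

-45.53125 dBFS

x − T + W/2 = -44 − (-45) + 6 = 7.
GR = (1 − 1/4) × 7² / 24 = 0.75 × 49 / 24 = 1.53125 dB.
Output = -44 − 1.53125 = -45.53125 dBFS.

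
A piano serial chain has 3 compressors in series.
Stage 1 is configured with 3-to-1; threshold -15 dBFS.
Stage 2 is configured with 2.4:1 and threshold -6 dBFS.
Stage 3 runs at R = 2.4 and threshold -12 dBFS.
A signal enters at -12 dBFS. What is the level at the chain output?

Stage 1: 3 dB above -15 dBFS, reduced 3:1 to 1 dB above → -14 dBFS.
Stage 2: -14 dBFS is at or below the -6 dBFS threshold — no compression; output -14 dBFS.
Stage 3: -14 dBFS is at or below the -12 dBFS threshold — no compression; output -14 dBFS.

-14 dBFS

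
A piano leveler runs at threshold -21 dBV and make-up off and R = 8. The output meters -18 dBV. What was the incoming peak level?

Post-compression overshoot = -18 − (-21) = 3 dB.
Input overshoot = R × output overshoot = 24 dB → input = -21 + 24 = 3 dBV.

3 dBV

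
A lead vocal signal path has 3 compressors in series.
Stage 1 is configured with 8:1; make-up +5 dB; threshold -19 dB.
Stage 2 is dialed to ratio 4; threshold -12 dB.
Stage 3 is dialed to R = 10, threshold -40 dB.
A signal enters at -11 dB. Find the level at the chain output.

-37.3 dB

Stage 1: overshoot 8 dB → 8/8 = 1 dB → -18 dB; +5 dB make-up → -13 dB.
Stage 2: below threshold (-13 ≤ -12); passes unchanged; output -13 dB.
Stage 3: 27 dB above -40 dB, reduced 10:1 to 2.7 dB above → -37.3 dB.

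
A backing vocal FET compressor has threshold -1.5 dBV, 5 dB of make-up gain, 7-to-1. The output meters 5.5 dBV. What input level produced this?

Remove make-up: 5.5 − 5 = 0.5 dBV.
The compressed level sits 0.5 − (-1.5) = 2 dB over threshold.
Input overshoot = R × output overshoot = 14 dB → input = -1.5 + 14 = 12.5 dBV.

12.5 dBV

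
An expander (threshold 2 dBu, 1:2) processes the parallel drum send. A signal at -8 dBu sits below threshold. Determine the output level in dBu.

Below threshold, a 1:2 expander applies gain = (2−1)×(T − x) of attenuation.
(2−1) × 10 = 10 dB, so output = -8 − 10 = -18 dBu.

-18 dBu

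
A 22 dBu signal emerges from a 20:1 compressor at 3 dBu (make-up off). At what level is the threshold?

Let T be the threshold. Output overshoot = (input overshoot)/R, so 3 − T = (22 − T)/20.
20·(3 − T) = 22 − T → 19·T = 60 − 22 = 38.
T = 38/19 = 2 dBu.

2 dBu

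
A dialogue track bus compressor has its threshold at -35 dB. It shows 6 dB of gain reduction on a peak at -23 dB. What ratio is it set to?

Input overshoot = -23 − (-35) = 12 dB.
Output overshoot = 12 − 6 = 6 dB.
Ratio = input overshoot / output overshoot = 12 / 6 = 2.

2:1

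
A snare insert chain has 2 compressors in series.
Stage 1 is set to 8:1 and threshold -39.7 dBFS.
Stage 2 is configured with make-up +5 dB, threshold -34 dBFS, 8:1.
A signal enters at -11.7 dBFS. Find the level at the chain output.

Stage 1: overshoot 28 dB → 28/8 = 3.5 dB → -36.2 dBFS.
Stage 2: below threshold (-36.2 ≤ -34); passes unchanged; make-up brings it to -31.2 dBFS.

-31.2 dBFS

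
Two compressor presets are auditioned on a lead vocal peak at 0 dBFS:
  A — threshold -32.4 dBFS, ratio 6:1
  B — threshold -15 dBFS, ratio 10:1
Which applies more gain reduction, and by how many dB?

A, by 13.5 dB

A: 32.4 dB over, compressed to 5.4 dB over, so 27 dB of GR.
B: 15 dB over, compressed to 1.5 dB over, so 13.5 dB of GR.
Difference: 13.5 dB in favour of A.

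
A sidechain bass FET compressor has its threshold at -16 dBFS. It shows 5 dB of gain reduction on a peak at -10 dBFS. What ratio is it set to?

6:1

Input overshoot = -10 − (-16) = 6 dB.
Output overshoot = 6 − 5 = 1 dB.
Ratio = input overshoot / output overshoot = 6 / 1 = 6.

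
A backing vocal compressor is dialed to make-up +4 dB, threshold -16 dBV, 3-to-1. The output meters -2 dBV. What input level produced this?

Remove make-up: -2 − 4 = -6 dBV.
That's 10 dB above the -16 dBV threshold.
Undo the ratio: input overshoot = 10 × 3 = 30 dB, giving input = 14 dBV.

14 dBV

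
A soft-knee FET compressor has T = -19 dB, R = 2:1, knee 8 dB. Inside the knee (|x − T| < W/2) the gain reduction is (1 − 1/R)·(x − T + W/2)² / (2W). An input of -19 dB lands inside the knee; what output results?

x − T + W/2 = -19 − (-19) + 4 = 4.
GR = (1 − 1/2) × 4² / 16 = 0.5 × 16 / 16 = 0.5 dB.
Output = -19 − 0.5 = -19.5 dB.

-19.5 dB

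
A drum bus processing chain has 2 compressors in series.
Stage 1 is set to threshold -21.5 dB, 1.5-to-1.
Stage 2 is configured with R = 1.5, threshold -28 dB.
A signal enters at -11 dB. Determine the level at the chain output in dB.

-19 dB

Stage 1: 10.5 dB above -21.5 dB, reduced 1.5:1 to 7 dB above → -14.5 dB.
Stage 2: -14.5 dB is 13.5 dB over -28 dB; at 1.5:1 that becomes 9 dB over, giving -19 dB.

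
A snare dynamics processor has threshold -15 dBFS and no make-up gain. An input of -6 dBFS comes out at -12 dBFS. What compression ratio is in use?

Input overshoot = -6 − (-15) = 9 dB; output overshoot = -12 − (-15) = 3 dB.
Ratio = 9 / 3 = 3.

3:1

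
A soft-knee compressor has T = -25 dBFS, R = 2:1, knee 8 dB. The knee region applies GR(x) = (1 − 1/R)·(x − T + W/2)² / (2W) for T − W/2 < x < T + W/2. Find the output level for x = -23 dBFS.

-24.125 dBFS

x − T + W/2 = -23 − (-25) + 4 = 6.
GR = (1 − 1/2) × 6² / 16 = 0.5 × 36 / 16 = 1.125 dB.
Output = -23 − 1.125 = -24.125 dBFS.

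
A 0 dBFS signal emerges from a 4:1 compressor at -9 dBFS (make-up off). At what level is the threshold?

-12 dBFS

Input is 12 dB above T (since output overshoot × R = input overshoot: (-9 − T)·4 = 0 − T gives T = -12 dBFS).
Check: -12 + (0 − (-12))/4 = -12 + 3 = -9 dBFS. ✓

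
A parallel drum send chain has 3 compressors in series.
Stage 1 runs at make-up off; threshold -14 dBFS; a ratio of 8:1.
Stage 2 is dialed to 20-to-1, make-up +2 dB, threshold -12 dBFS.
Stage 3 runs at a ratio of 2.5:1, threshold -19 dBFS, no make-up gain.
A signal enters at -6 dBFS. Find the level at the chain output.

-15.8 dBFS

Stage 1: overshoot 8 dB → 8/8 = 1 dB → -13 dBFS.
Stage 2: -13 dBFS is at or below the -12 dBFS threshold — no compression; make-up brings it to -11 dBFS.
Stage 3: 8 dB above -19 dBFS, reduced 2.5:1 to 3.2 dB above → -15.8 dBFS.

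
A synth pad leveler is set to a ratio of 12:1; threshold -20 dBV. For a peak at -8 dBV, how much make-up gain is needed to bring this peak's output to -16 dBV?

3 dB

Without make-up, output = threshold + overshoot/12 = -20 + 1 = -19 dBV.
Gap to target: 3 dB.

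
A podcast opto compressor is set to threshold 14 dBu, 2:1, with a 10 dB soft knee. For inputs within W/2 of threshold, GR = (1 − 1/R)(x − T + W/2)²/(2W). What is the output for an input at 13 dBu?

x − T + W/2 = 13 − 14 + 5 = 4.
GR = (1 − 1/2) × 4² / 20 = 0.5 × 16 / 20 = 0.4 dB.
Output = 13 − 0.4 = 12.6 dBu.

12.6 dBu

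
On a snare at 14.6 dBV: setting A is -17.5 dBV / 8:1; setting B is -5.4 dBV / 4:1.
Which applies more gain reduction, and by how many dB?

A: 32.1 dB over, compressed to 4.0125 dB over, so 28.0875 dB of GR.
B: 20 dB over, compressed to 5 dB over, so 15 dB of GR.
A applies 13.0875 dB more gain reduction.

A, by 13.0875 dB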